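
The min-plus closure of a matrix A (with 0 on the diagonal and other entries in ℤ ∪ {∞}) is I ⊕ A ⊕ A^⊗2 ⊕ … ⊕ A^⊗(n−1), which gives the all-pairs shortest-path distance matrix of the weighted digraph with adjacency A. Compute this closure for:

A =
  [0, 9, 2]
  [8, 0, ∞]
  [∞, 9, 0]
Closure =
  [0, 9, 2]
  [8, 0, 10]
  [17, 9, 0]

This is the Floyd-Warshall all-pairs shortest-path computation. For each intermediate vertex k = 0, 1, …, 2, update dist[i][j] ← min(dist[i][j], dist[i][k] + dist[k][j]). The final matrix gives, for each (i, j), the minimum total weight of any directed path from i to j (possibly empty when i = j).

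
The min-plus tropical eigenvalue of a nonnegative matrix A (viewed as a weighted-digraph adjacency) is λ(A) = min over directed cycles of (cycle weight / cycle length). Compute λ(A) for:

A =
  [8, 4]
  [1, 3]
λ(A) = 5/2

Enumerate directed cycles and compute their means (weight / length). Sample:
  cycle 0 → 0: weight = 8, length = 1, mean = 8/1 ≈ 8.000
  cycle 1 → 1: weight = 3, length = 1, mean = 3/1 ≈ 3.000
  cycle 0 → 1 → 0: weight = 5, length = 2, mean = 5/2 ≈ 2.500
  cycle 1 → 0 → 1: weight = 5, length = 2, mean = 5/2 ≈ 2.500
Minimum mean = 2.500, attained e.g. along the cycle 0 → 1 → 0 with weight 5 and length 2. So λ(A) = 5/2 = 5/2.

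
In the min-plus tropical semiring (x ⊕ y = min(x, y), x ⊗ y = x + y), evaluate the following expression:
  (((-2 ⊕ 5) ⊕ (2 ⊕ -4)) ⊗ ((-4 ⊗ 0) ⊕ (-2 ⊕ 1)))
(((-2 ⊕ 5) ⊕ (2 ⊕ -4)) ⊗ ((-4 ⊗ 0) ⊕ (-2 ⊕ 1))) = -8

Expand innermost to outermost. Recall ⊕ takes the minimum of its arguments and ⊗ takes their sum. Working out the expression (((-2 ⊕ 5) ⊕ (2 ⊕ -4)) ⊗ ((-4 ⊗ 0) ⊕ (-2 ⊕ 1))) gives -8.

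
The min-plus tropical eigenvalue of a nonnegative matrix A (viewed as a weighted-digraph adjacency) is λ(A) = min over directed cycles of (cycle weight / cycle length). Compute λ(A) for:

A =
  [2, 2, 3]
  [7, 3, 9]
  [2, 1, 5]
λ(A) = 2

Enumerate directed cycles and compute their means (weight / length). Sample:
  cycle 0 → 0: weight = 2, length = 1, mean = 2/1 ≈ 2.000
  cycle 1 → 1: weight = 3, length = 1, mean = 3/1 ≈ 3.000
  cycle 2 → 2: weight = 5, length = 1, mean = 5/1 ≈ 5.000
  cycle 0 → 1 → 0: weight = 9, length = 2, mean = 9/2 ≈ 4.500
  cycle 0 → 2 → 0: weight = 5, length = 2, mean = 5/2 ≈ 2.500
  cycle 1 → 0 → 1: weight = 9, length = 2, mean = 9/2 ≈ 4.500
Minimum mean = 2.000, attained e.g. along the cycle 0 → 0 with weight 2 and length 1. So λ(A) = 2/1 = 2.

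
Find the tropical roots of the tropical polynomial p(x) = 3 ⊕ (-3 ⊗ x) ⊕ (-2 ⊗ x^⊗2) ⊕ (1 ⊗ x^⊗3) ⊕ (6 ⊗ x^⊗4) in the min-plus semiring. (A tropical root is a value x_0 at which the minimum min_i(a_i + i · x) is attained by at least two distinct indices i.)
Roots: {-5, -3, -1, 6}

Each tropical root is a break point of the lower envelope of the lines y = a_i + i · x (there are 5 lines, with slopes 0, 1, ..., 4). Only the lines that attain the minimum somewhere contribute to roots; other lines are dominated. Here the surviving (envelope) indices are i = 4, i = 3, i = 2, i = 1, i = 0.
Intersections between consecutive envelope lines give the roots: for adjacent envelope indices i < j the intersection is x = (a_i − a_j) / (j − i). Reading off the sorted break points: {-5, -3, -1, 6}.
Verification: at each break x_0, at least two indices attain the minimum of min_i(a_i + i · x_0).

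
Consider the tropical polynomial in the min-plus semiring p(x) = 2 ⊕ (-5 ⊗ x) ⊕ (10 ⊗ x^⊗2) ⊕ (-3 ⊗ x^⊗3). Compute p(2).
p(2) = -3

A tropical monomial a ⊗ x^⊗i evaluates to a + i · x. Evaluating each term at x = 2:
  Term 0 contributes 2 + 0 · 2 = 2
  Term 1 contributes -5 + 1 · 2 = -3
  Term 2 contributes 10 + 2 · 2 = 14
  Term 3 contributes -3 + 3 · 2 = 3
p(2) = ⊕ of these = min[2, -3, 14, 3] = -3.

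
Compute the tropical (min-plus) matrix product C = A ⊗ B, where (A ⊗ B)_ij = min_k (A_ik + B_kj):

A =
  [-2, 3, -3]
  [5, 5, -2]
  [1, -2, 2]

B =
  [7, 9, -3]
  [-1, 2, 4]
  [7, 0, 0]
A ⊗ B =
  [2, -3, -5]
  [4, -2, -2]
  [-3, 0, -2]

Apply the min-plus product entry-by-entry:
  C[0][0] = min over k of (A[0][0] + B[0][0] = -2 + 7 = 5, A[0][1] + B[1][0] = 3 + -1 = 2, A[0][2] + B[2][0] = -3 + 7 = 4) = 2 (attained at k = 1)
  C[0][1] = min over k of (A[0][0] + B[0][1] = -2 + 9 = 7, A[0][1] + B[1][1] = 3 + 2 = 5, A[0][2] + B[2][1] = -3 + 0 = -3) = -3 (attained at k = 2)
  C[0][2] = min over k of (A[0][0] + B[0][2] = -2 + -3 = -5, A[0][1] + B[1][2] = 3 + 4 = 7, A[0][2] + B[2][2] = -3 + 0 = -3) = -5 (attained at k = 0)
  C[1][0] = min over k of (A[1][0] + B[0][0] = 5 + 7 = 12, A[1][1] + B[1][0] = 5 + -1 = 4, A[1][2] + B[2][0] = -2 + 7 = 5) = 4 (attained at k = 1)
  C[1][1] = min over k of (A[1][0] + B[0][1] = 5 + 9 = 14, A[1][1] + B[1][1] = 5 + 2 = 7, A[1][2] + B[2][1] = -2 + 0 = -2) = -2 (attained at k = 2)
  C[1][2] = min over k of (A[1][0] + B[0][2] = 5 + -3 = 2, A[1][1] + B[1][2] = 5 + 4 = 9, A[1][2] + B[2][2] = -2 + 0 = -2) = -2 (attained at k = 2)
  C[2][0] = min over k of (A[2][0] + B[0][0] = 1 + 7 = 8, A[2][1] + B[1][0] = -2 + -1 = -3, A[2][2] + B[2][0] = 2 + 7 = 9) = -3 (attained at k = 1)
  C[2][1] = min over k of (A[2][0] + B[0][1] = 1 + 9 = 10, A[2][1] + B[1][1] = -2 + 2 = 0, A[2][2] + B[2][1] = 2 + 0 = 2) = 0 (attained at k = 1)
  C[2][2] = min over k of (A[2][0] + B[0][2] = 1 + -3 = -2, A[2][1] + B[1][2] = -2 + 4 = 2, A[2][2] + B[2][2] = 2 + 0 = 2) = -2 (attained at k = 0)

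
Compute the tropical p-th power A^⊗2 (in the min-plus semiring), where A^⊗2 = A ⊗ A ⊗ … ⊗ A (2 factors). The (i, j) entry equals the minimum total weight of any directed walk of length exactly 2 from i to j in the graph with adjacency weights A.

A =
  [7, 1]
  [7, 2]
A^⊗2 =
  [8, 3]
  [9, 4]

Each entry (A^⊗2)_ij equals the minimum over all length-2 walks i = v_0 → v_1 → … → v_2 = j of Σ_t A[v_t][v_{t+1}]. For example, for (i, j) = (0, 1) we minimise over 2 possible intermediate vertex sequences; the minimum is 3, attained along the walk 0 → 1 → 1.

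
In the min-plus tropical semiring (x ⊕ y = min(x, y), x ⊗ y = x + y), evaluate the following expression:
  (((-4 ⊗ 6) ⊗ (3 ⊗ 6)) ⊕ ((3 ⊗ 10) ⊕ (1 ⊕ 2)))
(((-4 ⊗ 6) ⊗ (3 ⊗ 6)) ⊕ ((3 ⊗ 10) ⊕ (1 ⊕ 2))) = 1

Expand innermost to outermost. Recall ⊕ takes the minimum of its arguments and ⊗ takes their sum. Working out the expression (((-4 ⊗ 6) ⊗ (3 ⊗ 6)) ⊕ ((3 ⊗ 10) ⊕ (1 ⊕ 2))) gives 1.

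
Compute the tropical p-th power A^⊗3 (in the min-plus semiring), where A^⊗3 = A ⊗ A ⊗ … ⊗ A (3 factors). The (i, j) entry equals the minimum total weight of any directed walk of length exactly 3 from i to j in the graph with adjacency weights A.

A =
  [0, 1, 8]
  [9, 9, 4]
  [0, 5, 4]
A^⊗3 =
  [0, 1, 5]
  [4, 5, 12]
  [0, 1, 5]

Each entry (A^⊗3)_ij equals the minimum over all length-3 walks i = v_0 → v_1 → … → v_3 = j of Σ_t A[v_t][v_{t+1}]. For example, for (i, j) = (0, 2) we minimise over 9 possible intermediate vertex sequences; the minimum is 5, attained along the walk 0 → 0 → 1 → 2.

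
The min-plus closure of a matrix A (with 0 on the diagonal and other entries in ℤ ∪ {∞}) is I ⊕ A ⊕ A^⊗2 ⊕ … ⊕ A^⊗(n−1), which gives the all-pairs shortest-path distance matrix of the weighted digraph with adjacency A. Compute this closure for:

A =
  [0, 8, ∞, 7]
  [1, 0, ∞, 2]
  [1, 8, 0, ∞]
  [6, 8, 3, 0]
Closure =
  [0, 8, 10, 7]
  [1, 0, 5, 2]
  [1, 8, 0, 8]
  [4, 8, 3, 0]

This is the Floyd-Warshall all-pairs shortest-path computation. For each intermediate vertex k = 0, 1, …, 3, update dist[i][j] ← min(dist[i][j], dist[i][k] + dist[k][j]). The final matrix gives, for each (i, j), the minimum total weight of any directed path from i to j (possibly empty when i = j).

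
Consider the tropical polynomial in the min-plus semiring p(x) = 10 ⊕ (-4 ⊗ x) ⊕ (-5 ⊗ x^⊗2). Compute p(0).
p(0) = -5

A tropical monomial a ⊗ x^⊗i evaluates to a + i · x. Evaluating each term at x = 0:
  Term 0 contributes 10 + 0 · 0 = 10
  Term 1 contributes -4 + 1 · 0 = -4
  Term 2 contributes -5 + 2 · 0 = -5
p(0) = ⊕ of these = min[10, -4, -5] = -5.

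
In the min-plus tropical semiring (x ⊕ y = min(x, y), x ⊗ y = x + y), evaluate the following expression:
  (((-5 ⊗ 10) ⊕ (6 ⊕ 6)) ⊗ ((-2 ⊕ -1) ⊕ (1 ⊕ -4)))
(((-5 ⊗ 10) ⊕ (6 ⊕ 6)) ⊗ ((-2 ⊕ -1) ⊕ (1 ⊕ -4))) = 1

Expand innermost to outermost. Recall ⊕ takes the minimum of its arguments and ⊗ takes their sum. Working out the expression (((-5 ⊗ 10) ⊕ (6 ⊕ 6)) ⊗ ((-2 ⊕ -1) ⊕ (1 ⊕ -4))) gives 1.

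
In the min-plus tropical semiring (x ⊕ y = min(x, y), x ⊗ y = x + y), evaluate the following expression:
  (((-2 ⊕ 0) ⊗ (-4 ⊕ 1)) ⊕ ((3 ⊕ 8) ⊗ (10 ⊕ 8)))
(((-2 ⊕ 0) ⊗ (-4 ⊕ 1)) ⊕ ((3 ⊕ 8) ⊗ (10 ⊕ 8))) = -6

Expand innermost to outermost. Recall ⊕ takes the minimum of its arguments and ⊗ takes their sum. Working out the expression (((-2 ⊕ 0) ⊗ (-4 ⊕ 1)) ⊕ ((3 ⊕ 8) ⊗ (10 ⊕ 8))) gives -6.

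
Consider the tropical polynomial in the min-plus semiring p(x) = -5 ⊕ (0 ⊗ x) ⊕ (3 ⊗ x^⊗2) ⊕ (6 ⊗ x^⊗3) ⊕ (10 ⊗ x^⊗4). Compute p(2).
p(2) = -5

A tropical monomial a ⊗ x^⊗i evaluates to a + i · x. Evaluating each term at x = 2:
  Term 0 contributes -5 + 0 · 2 = -5
  Term 1 contributes 0 + 1 · 2 = 2
  Term 2 contributes 3 + 2 · 2 = 7
  Term 3 contributes 6 + 3 · 2 = 12
  Term 4 contributes 10 + 4 · 2 = 18
p(2) = ⊕ of these = min[-5, 2, 7, 12, 18] = -5.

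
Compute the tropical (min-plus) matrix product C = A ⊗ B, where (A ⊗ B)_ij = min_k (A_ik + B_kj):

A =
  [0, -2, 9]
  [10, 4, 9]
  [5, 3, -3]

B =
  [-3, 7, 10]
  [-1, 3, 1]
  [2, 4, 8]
A ⊗ B =
  [-3, 1, -1]
  [3, 7, 5]
  [-1, 1, 4]

Apply the min-plus product entry-by-entry:
  C[0][0] = min over k of (A[0][0] + B[0][0] = 0 + -3 = -3, A[0][1] + B[1][0] = -2 + -1 = -3, A[0][2] + B[2][0] = 9 + 2 = 11) = -3 (attained at k = 0)
  C[0][1] = min over k of (A[0][0] + B[0][1] = 0 + 7 = 7, A[0][1] + B[1][1] = -2 + 3 = 1, A[0][2] + B[2][1] = 9 + 4 = 13) = 1 (attained at k = 1)
  C[0][2] = min over k of (A[0][0] + B[0][2] = 0 + 10 = 10, A[0][1] + B[1][2] = -2 + 1 = -1, A[0][2] + B[2][2] = 9 + 8 = 17) = -1 (attained at k = 1)
  C[1][0] = min over k of (A[1][0] + B[0][0] = 10 + -3 = 7, A[1][1] + B[1][0] = 4 + -1 = 3, A[1][2] + B[2][0] = 9 + 2 = 11) = 3 (attained at k = 1)
  C[1][1] = min over k of (A[1][0] + B[0][1] = 10 + 7 = 17, A[1][1] + B[1][1] = 4 + 3 = 7, A[1][2] + B[2][1] = 9 + 4 = 13) = 7 (attained at k = 1)
  C[1][2] = min over k of (A[1][0] + B[0][2] = 10 + 10 = 20, A[1][1] + B[1][2] = 4 + 1 = 5, A[1][2] + B[2][2] = 9 + 8 = 17) = 5 (attained at k = 1)
  C[2][0] = min over k of (A[2][0] + B[0][0] = 5 + -3 = 2, A[2][1] + B[1][0] = 3 + -1 = 2, A[2][2] + B[2][0] = -3 + 2 = -1) = -1 (attained at k = 2)
  C[2][1] = min over k of (A[2][0] + B[0][1] = 5 + 7 = 12, A[2][1] + B[1][1] = 3 + 3 = 6, A[2][2] + B[2][1] = -3 + 4 = 1) = 1 (attained at k = 2)
  C[2][2] = min over k of (A[2][0] + B[0][2] = 5 + 10 = 15, A[2][1] + B[1][2] = 3 + 1 = 4, A[2][2] + B[2][2] = -3 + 8 = 5) = 4 (attained at k = 1)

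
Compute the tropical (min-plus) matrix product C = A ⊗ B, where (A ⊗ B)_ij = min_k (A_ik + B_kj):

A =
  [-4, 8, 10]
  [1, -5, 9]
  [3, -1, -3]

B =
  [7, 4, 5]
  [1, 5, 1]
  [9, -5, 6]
A ⊗ B =
  [3, 0, 1]
  [-4, 0, -4]
  [0, -8, 0]

Apply the min-plus product entry-by-entry:
  C[0][0] = min over k of (A[0][0] + B[0][0] = -4 + 7 = 3, A[0][1] + B[1][0] = 8 + 1 = 9, A[0][2] + B[2][0] = 10 + 9 = 19) = 3 (attained at k = 0)
  C[0][1] = min over k of (A[0][0] + B[0][1] = -4 + 4 = 0, A[0][1] + B[1][1] = 8 + 5 = 13, A[0][2] + B[2][1] = 10 + -5 = 5) = 0 (attained at k = 0)
  C[0][2] = min over k of (A[0][0] + B[0][2] = -4 + 5 = 1, A[0][1] + B[1][2] = 8 + 1 = 9, A[0][2] + B[2][2] = 10 + 6 = 16) = 1 (attained at k = 0)
  C[1][0] = min over k of (A[1][0] + B[0][0] = 1 + 7 = 8, A[1][1] + B[1][0] = -5 + 1 = -4, A[1][2] + B[2][0] = 9 + 9 = 18) = -4 (attained at k = 1)
  C[1][1] = min over k of (A[1][0] + B[0][1] = 1 + 4 = 5, A[1][1] + B[1][1] = -5 + 5 = 0, A[1][2] + B[2][1] = 9 + -5 = 4) = 0 (attained at k = 1)
  C[1][2] = min over k of (A[1][0] + B[0][2] = 1 + 5 = 6, A[1][1] + B[1][2] = -5 + 1 = -4, A[1][2] + B[2][2] = 9 + 6 = 15) = -4 (attained at k = 1)
  C[2][0] = min over k of (A[2][0] + B[0][0] = 3 + 7 = 10, A[2][1] + B[1][0] = -1 + 1 = 0, A[2][2] + B[2][0] = -3 + 9 = 6) = 0 (attained at k = 1)
  C[2][1] = min over k of (A[2][0] + B[0][1] = 3 + 4 = 7, A[2][1] + B[1][1] = -1 + 5 = 4, A[2][2] + B[2][1] = -3 + -5 = -8) = -8 (attained at k = 2)
  C[2][2] = min over k of (A[2][0] + B[0][2] = 3 + 5 = 8, A[2][1] + B[1][2] = -1 + 1 = 0, A[2][2] + B[2][2] = -3 + 6 = 3) = 0 (attained at k = 1)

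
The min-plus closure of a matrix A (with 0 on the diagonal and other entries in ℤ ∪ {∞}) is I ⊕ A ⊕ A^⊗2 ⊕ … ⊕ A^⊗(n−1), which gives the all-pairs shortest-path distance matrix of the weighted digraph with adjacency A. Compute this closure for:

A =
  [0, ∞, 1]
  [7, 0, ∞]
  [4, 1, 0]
Closure =
  [0, 2, 1]
  [7, 0, 8]
  [4, 1, 0]

This is the Floyd-Warshall all-pairs shortest-path computation. For each intermediate vertex k = 0, 1, …, 2, update dist[i][j] ← min(dist[i][j], dist[i][k] + dist[k][j]). The final matrix gives, for each (i, j), the minimum total weight of any directed path from i to j (possibly empty when i = j).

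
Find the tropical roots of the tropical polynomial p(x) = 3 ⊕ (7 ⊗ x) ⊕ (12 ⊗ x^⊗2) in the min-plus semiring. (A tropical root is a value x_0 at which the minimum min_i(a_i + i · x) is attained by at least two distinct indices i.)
Roots: {-5, -4}

Each tropical root is a break point of the lower envelope of the lines y = a_i + i · x (there are 3 lines, with slopes 0, 1, ..., 2). Only the lines that attain the minimum somewhere contribute to roots; other lines are dominated. Here the surviving (envelope) indices are i = 2, i = 1, i = 0.
Intersections between consecutive envelope lines give the roots: for adjacent envelope indices i < j the intersection is x = (a_i − a_j) / (j − i). Reading off the sorted break points: {-5, -4}.
Verification: at each break x_0, at least two indices attain the minimum of min_i(a_i + i · x_0).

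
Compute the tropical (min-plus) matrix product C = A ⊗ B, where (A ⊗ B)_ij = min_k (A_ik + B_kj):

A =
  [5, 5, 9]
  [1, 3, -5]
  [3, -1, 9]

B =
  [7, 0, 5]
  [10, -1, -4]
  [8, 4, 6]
A ⊗ B =
  [12, 4, 1]
  [3, -1, -1]
  [9, -2, -5]

Apply the min-plus product entry-by-entry:
  C[0][0] = min over k of (A[0][0] + B[0][0] = 5 + 7 = 12, A[0][1] + B[1][0] = 5 + 10 = 15, A[0][2] + B[2][0] = 9 + 8 = 17) = 12 (attained at k = 0)
  C[0][1] = min over k of (A[0][0] + B[0][1] = 5 + 0 = 5, A[0][1] + B[1][1] = 5 + -1 = 4, A[0][2] + B[2][1] = 9 + 4 = 13) = 4 (attained at k = 1)
  C[0][2] = min over k of (A[0][0] + B[0][2] = 5 + 5 = 10, A[0][1] + B[1][2] = 5 + -4 = 1, A[0][2] + B[2][2] = 9 + 6 = 15) = 1 (attained at k = 1)
  C[1][0] = min over k of (A[1][0] + B[0][0] = 1 + 7 = 8, A[1][1] + B[1][0] = 3 + 10 = 13, A[1][2] + B[2][0] = -5 + 8 = 3) = 3 (attained at k = 2)
  C[1][1] = min over k of (A[1][0] + B[0][1] = 1 + 0 = 1, A[1][1] + B[1][1] = 3 + -1 = 2, A[1][2] + B[2][1] = -5 + 4 = -1) = -1 (attained at k = 2)
  C[1][2] = min over k of (A[1][0] + B[0][2] = 1 + 5 = 6, A[1][1] + B[1][2] = 3 + -4 = -1, A[1][2] + B[2][2] = -5 + 6 = 1) = -1 (attained at k = 1)
  C[2][0] = min over k of (A[2][0] + B[0][0] = 3 + 7 = 10, A[2][1] + B[1][0] = -1 + 10 = 9, A[2][2] + B[2][0] = 9 + 8 = 17) = 9 (attained at k = 1)
  C[2][1] = min over k of (A[2][0] + B[0][1] = 3 + 0 = 3, A[2][1] + B[1][1] = -1 + -1 = -2, A[2][2] + B[2][1] = 9 + 4 = 13) = -2 (attained at k = 1)
  C[2][2] = min over k of (A[2][0] + B[0][2] = 3 + 5 = 8, A[2][1] + B[1][2] = -1 + -4 = -5, A[2][2] + B[2][2] = 9 + 6 = 15) = -5 (attained at k = 1)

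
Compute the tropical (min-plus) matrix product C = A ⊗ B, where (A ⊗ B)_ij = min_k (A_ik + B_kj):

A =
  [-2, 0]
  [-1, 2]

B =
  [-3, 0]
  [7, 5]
A ⊗ B =
  [-5, -2]
  [-4, -1]

Apply the min-plus product entry-by-entry:
  C[0][0] = min over k of (A[0][0] + B[0][0] = -2 + -3 = -5, A[0][1] + B[1][0] = 0 + 7 = 7) = -5 (attained at k = 0)
  C[0][1] = min over k of (A[0][0] + B[0][1] = -2 + 0 = -2, A[0][1] + B[1][1] = 0 + 5 = 5) = -2 (attained at k = 0)
  C[1][0] = min over k of (A[1][0] + B[0][0] = -1 + -3 = -4, A[1][1] + B[1][0] = 2 + 7 = 9) = -4 (attained at k = 0)
  C[1][1] = min over k of (A[1][0] + B[0][1] = -1 + 0 = -1, A[1][1] + B[1][1] = 2 + 5 = 7) = -1 (attained at k = 0)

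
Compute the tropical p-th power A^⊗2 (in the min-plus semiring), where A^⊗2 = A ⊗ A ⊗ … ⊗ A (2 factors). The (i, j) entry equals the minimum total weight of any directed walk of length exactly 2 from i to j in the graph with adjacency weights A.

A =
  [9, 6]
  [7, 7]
A^⊗2 =
  [13, 13]
  [14, 13]

Each entry (A^⊗2)_ij equals the minimum over all length-2 walks i = v_0 → v_1 → … → v_2 = j of Σ_t A[v_t][v_{t+1}]. For example, for (i, j) = (0, 1) we minimise over 2 possible intermediate vertex sequences; the minimum is 13, attained along the walk 0 → 1 → 1.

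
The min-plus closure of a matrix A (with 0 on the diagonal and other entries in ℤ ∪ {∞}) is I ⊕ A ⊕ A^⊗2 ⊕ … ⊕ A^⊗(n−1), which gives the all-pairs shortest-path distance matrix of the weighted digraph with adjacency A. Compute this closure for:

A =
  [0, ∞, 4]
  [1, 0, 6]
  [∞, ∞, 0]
Closure =
  [0, ∞, 4]
  [1, 0, 5]
  [∞, ∞, 0]

This is the Floyd-Warshall all-pairs shortest-path computation. For each intermediate vertex k = 0, 1, …, 2, update dist[i][j] ← min(dist[i][j], dist[i][k] + dist[k][j]). The final matrix gives, for each (i, j), the minimum total weight of any directed path from i to j (possibly empty when i = j).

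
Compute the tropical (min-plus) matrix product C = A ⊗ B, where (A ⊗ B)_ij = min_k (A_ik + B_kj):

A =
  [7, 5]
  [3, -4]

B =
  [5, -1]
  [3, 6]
A ⊗ B =
  [8, 6]
  [-1, 2]

Apply the min-plus product entry-by-entry:
  C[0][0] = min over k of (A[0][0] + B[0][0] = 7 + 5 = 12, A[0][1] + B[1][0] = 5 + 3 = 8) = 8 (attained at k = 1)
  C[0][1] = min over k of (A[0][0] + B[0][1] = 7 + -1 = 6, A[0][1] + B[1][1] = 5 + 6 = 11) = 6 (attained at k = 0)
  C[1][0] = min over k of (A[1][0] + B[0][0] = 3 + 5 = 8, A[1][1] + B[1][0] = -4 + 3 = -1) = -1 (attained at k = 1)
  C[1][1] = min over k of (A[1][0] + B[0][1] = 3 + -1 = 2, A[1][1] + B[1][1] = -4 + 6 = 2) = 2 (attained at k = 0)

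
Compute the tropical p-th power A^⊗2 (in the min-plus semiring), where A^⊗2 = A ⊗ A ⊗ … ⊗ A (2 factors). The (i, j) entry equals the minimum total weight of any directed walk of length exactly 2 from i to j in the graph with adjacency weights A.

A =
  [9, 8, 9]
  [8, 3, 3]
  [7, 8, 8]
A^⊗2 =
  [16, 11, 11]
  [10, 6, 6]
  [15, 11, 11]

Each entry (A^⊗2)_ij equals the minimum over all length-2 walks i = v_0 → v_1 → … → v_2 = j of Σ_t A[v_t][v_{t+1}]. For example, for (i, j) = (0, 2) we minimise over 3 possible intermediate vertex sequences; the minimum is 11, attained along the walk 0 → 1 → 2.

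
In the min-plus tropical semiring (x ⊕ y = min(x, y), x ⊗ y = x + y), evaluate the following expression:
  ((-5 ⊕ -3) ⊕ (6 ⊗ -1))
((-5 ⊕ -3) ⊕ (6 ⊗ -1)) = -5

Expand innermost to outermost. Recall ⊕ takes the minimum of its arguments and ⊗ takes their sum. Working out the expression ((-5 ⊕ -3) ⊕ (6 ⊗ -1)) gives -5.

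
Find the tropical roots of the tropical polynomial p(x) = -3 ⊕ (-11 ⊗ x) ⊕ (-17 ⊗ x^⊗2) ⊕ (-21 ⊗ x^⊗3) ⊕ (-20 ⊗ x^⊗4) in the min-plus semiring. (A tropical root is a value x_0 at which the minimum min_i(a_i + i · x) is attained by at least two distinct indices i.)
Roots: {-1, 4, 6, 8}

Each tropical root is a break point of the lower envelope of the lines y = a_i + i · x (there are 5 lines, with slopes 0, 1, ..., 4). Only the lines that attain the minimum somewhere contribute to roots; other lines are dominated. Here the surviving (envelope) indices are i = 4, i = 3, i = 2, i = 1, i = 0.
Intersections between consecutive envelope lines give the roots: for adjacent envelope indices i < j the intersection is x = (a_i − a_j) / (j − i). Reading off the sorted break points: {-1, 4, 6, 8}.
Verification: at each break x_0, at least two indices attain the minimum of min_i(a_i + i · x_0).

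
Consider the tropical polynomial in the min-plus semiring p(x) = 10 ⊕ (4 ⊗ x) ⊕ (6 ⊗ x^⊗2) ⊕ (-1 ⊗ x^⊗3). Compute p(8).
p(8) = 10

A tropical monomial a ⊗ x^⊗i evaluates to a + i · x. Evaluating each term at x = 8:
  Term 0 contributes 10 + 0 · 8 = 10
  Term 1 contributes 4 + 1 · 8 = 12
  Term 2 contributes 6 + 2 · 8 = 22
  Term 3 contributes -1 + 3 · 8 = 23
p(8) = ⊕ of these = min[10, 12, 22, 23] = 10.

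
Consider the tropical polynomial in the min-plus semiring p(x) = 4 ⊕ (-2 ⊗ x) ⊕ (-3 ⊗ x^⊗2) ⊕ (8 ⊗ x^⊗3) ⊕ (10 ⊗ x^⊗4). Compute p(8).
p(8) = 4

A tropical monomial a ⊗ x^⊗i evaluates to a + i · x. Evaluating each term at x = 8:
  Term 0 contributes 4 + 0 · 8 = 4
  Term 1 contributes -2 + 1 · 8 = 6
  Term 2 contributes -3 + 2 · 8 = 13
  Term 3 contributes 8 + 3 · 8 = 32
  Term 4 contributes 10 + 4 · 8 = 42
p(8) = ⊕ of these = min[4, 6, 13, 32, 42] = 4.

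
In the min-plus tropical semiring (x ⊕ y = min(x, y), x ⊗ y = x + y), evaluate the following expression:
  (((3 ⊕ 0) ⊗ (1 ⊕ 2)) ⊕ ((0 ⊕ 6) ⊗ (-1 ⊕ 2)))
(((3 ⊕ 0) ⊗ (1 ⊕ 2)) ⊕ ((0 ⊕ 6) ⊗ (-1 ⊕ 2))) = -1

Expand innermost to outermost. Recall ⊕ takes the minimum of its arguments and ⊗ takes their sum. Working out the expression (((3 ⊕ 0) ⊗ (1 ⊕ 2)) ⊕ ((0 ⊕ 6) ⊗ (-1 ⊕ 2))) gives -1.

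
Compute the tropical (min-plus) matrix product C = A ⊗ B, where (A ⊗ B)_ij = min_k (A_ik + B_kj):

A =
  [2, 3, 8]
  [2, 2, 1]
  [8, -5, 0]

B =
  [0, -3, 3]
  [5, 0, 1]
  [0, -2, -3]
A ⊗ B =
  [2, -1, 4]
  [1, -1, -2]
  [0, -5, -4]

Apply the min-plus product entry-by-entry:
  C[0][0] = min over k of (A[0][0] + B[0][0] = 2 + 0 = 2, A[0][1] + B[1][0] = 3 + 5 = 8, A[0][2] + B[2][0] = 8 + 0 = 8) = 2 (attained at k = 0)
  C[0][1] = min over k of (A[0][0] + B[0][1] = 2 + -3 = -1, A[0][1] + B[1][1] = 3 + 0 = 3, A[0][2] + B[2][1] = 8 + -2 = 6) = -1 (attained at k = 0)
  C[0][2] = min over k of (A[0][0] + B[0][2] = 2 + 3 = 5, A[0][1] + B[1][2] = 3 + 1 = 4, A[0][2] + B[2][2] = 8 + -3 = 5) = 4 (attained at k = 1)
  C[1][0] = min over k of (A[1][0] + B[0][0] = 2 + 0 = 2, A[1][1] + B[1][0] = 2 + 5 = 7, A[1][2] + B[2][0] = 1 + 0 = 1) = 1 (attained at k = 2)
  C[1][1] = min over k of (A[1][0] + B[0][1] = 2 + -3 = -1, A[1][1] + B[1][1] = 2 + 0 = 2, A[1][2] + B[2][1] = 1 + -2 = -1) = -1 (attained at k = 0)
  C[1][2] = min over k of (A[1][0] + B[0][2] = 2 + 3 = 5, A[1][1] + B[1][2] = 2 + 1 = 3, A[1][2] + B[2][2] = 1 + -3 = -2) = -2 (attained at k = 2)
  C[2][0] = min over k of (A[2][0] + B[0][0] = 8 + 0 = 8, A[2][1] + B[1][0] = -5 + 5 = 0, A[2][2] + B[2][0] = 0 + 0 = 0) = 0 (attained at k = 1)
  C[2][1] = min over k of (A[2][0] + B[0][1] = 8 + -3 = 5, A[2][1] + B[1][1] = -5 + 0 = -5, A[2][2] + B[2][1] = 0 + -2 = -2) = -5 (attained at k = 1)
  C[2][2] = min over k of (A[2][0] + B[0][2] = 8 + 3 = 11, A[2][1] + B[1][2] = -5 + 1 = -4, A[2][2] + B[2][2] = 0 + -3 = -3) = -4 (attained at k = 1)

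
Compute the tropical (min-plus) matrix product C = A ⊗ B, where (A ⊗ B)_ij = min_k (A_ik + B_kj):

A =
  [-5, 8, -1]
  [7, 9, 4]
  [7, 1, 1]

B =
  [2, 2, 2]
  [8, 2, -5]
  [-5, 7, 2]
A ⊗ B =
  [-6, -3, -3]
  [-1, 9, 4]
  [-4, 3, -4]

Apply the min-plus product entry-by-entry:
  C[0][0] = min over k of (A[0][0] + B[0][0] = -5 + 2 = -3, A[0][1] + B[1][0] = 8 + 8 = 16, A[0][2] + B[2][0] = -1 + -5 = -6) = -6 (attained at k = 2)
  C[0][1] = min over k of (A[0][0] + B[0][1] = -5 + 2 = -3, A[0][1] + B[1][1] = 8 + 2 = 10, A[0][2] + B[2][1] = -1 + 7 = 6) = -3 (attained at k = 0)
  C[0][2] = min over k of (A[0][0] + B[0][2] = -5 + 2 = -3, A[0][1] + B[1][2] = 8 + -5 = 3, A[0][2] + B[2][2] = -1 + 2 = 1) = -3 (attained at k = 0)
  C[1][0] = min over k of (A[1][0] + B[0][0] = 7 + 2 = 9, A[1][1] + B[1][0] = 9 + 8 = 17, A[1][2] + B[2][0] = 4 + -5 = -1) = -1 (attained at k = 2)
  C[1][1] = min over k of (A[1][0] + B[0][1] = 7 + 2 = 9, A[1][1] + B[1][1] = 9 + 2 = 11, A[1][2] + B[2][1] = 4 + 7 = 11) = 9 (attained at k = 0)
  C[1][2] = min over k of (A[1][0] + B[0][2] = 7 + 2 = 9, A[1][1] + B[1][2] = 9 + -5 = 4, A[1][2] + B[2][2] = 4 + 2 = 6) = 4 (attained at k = 1)
  C[2][0] = min over k of (A[2][0] + B[0][0] = 7 + 2 = 9, A[2][1] + B[1][0] = 1 + 8 = 9, A[2][2] + B[2][0] = 1 + -5 = -4) = -4 (attained at k = 2)
  C[2][1] = min over k of (A[2][0] + B[0][1] = 7 + 2 = 9, A[2][1] + B[1][1] = 1 + 2 = 3, A[2][2] + B[2][1] = 1 + 7 = 8) = 3 (attained at k = 1)
  C[2][2] = min over k of (A[2][0] + B[0][2] = 7 + 2 = 9, A[2][1] + B[1][2] = 1 + -5 = -4, A[2][2] + B[2][2] = 1 + 2 = 3) = -4 (attained at k = 1)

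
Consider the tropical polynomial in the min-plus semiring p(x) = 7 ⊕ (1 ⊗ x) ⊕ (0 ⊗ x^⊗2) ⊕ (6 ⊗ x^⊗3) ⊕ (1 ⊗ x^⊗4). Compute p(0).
p(0) = 0

A tropical monomial a ⊗ x^⊗i evaluates to a + i · x. Evaluating each term at x = 0:
  Term 0 contributes 7 + 0 · 0 = 7
  Term 1 contributes 1 + 1 · 0 = 1
  Term 2 contributes 0 + 2 · 0 = 0
  Term 3 contributes 6 + 3 · 0 = 6
  Term 4 contributes 1 + 4 · 0 = 1
p(0) = ⊕ of these = min[7, 1, 0, 6, 1] = 0.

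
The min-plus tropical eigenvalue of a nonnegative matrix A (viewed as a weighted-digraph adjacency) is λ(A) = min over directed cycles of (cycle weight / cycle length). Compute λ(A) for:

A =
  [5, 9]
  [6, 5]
λ(A) = 5

Enumerate directed cycles and compute their means (weight / length). Sample:
  cycle 0 → 0: weight = 5, length = 1, mean = 5/1 ≈ 5.000
  cycle 1 → 1: weight = 5, length = 1, mean = 5/1 ≈ 5.000
  cycle 0 → 1 → 0: weight = 15, length = 2, mean = 15/2 ≈ 7.500
  cycle 1 → 0 → 1: weight = 15, length = 2, mean = 15/2 ≈ 7.500
Minimum mean = 5.000, attained e.g. along the cycle 0 → 0 with weight 5 and length 1. So λ(A) = 5/1 = 5.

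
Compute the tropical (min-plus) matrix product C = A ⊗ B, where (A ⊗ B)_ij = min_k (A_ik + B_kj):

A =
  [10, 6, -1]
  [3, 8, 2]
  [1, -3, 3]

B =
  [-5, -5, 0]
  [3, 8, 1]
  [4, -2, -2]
A ⊗ B =
  [3, -3, -3]
  [-2, -2, 0]
  [-4, -4, -2]

Apply the min-plus product entry-by-entry:
  C[0][0] = min over k of (A[0][0] + B[0][0] = 10 + -5 = 5, A[0][1] + B[1][0] = 6 + 3 = 9, A[0][2] + B[2][0] = -1 + 4 = 3) = 3 (attained at k = 2)
  C[0][1] = min over k of (A[0][0] + B[0][1] = 10 + -5 = 5, A[0][1] + B[1][1] = 6 + 8 = 14, A[0][2] + B[2][1] = -1 + -2 = -3) = -3 (attained at k = 2)
  C[0][2] = min over k of (A[0][0] + B[0][2] = 10 + 0 = 10, A[0][1] + B[1][2] = 6 + 1 = 7, A[0][2] + B[2][2] = -1 + -2 = -3) = -3 (attained at k = 2)
  C[1][0] = min over k of (A[1][0] + B[0][0] = 3 + -5 = -2, A[1][1] + B[1][0] = 8 + 3 = 11, A[1][2] + B[2][0] = 2 + 4 = 6) = -2 (attained at k = 0)
  C[1][1] = min over k of (A[1][0] + B[0][1] = 3 + -5 = -2, A[1][1] + B[1][1] = 8 + 8 = 16, A[1][2] + B[2][1] = 2 + -2 = 0) = -2 (attained at k = 0)
  C[1][2] = min over k of (A[1][0] + B[0][2] = 3 + 0 = 3, A[1][1] + B[1][2] = 8 + 1 = 9, A[1][2] + B[2][2] = 2 + -2 = 0) = 0 (attained at k = 2)
  C[2][0] = min over k of (A[2][0] + B[0][0] = 1 + -5 = -4, A[2][1] + B[1][0] = -3 + 3 = 0, A[2][2] + B[2][0] = 3 + 4 = 7) = -4 (attained at k = 0)
  C[2][1] = min over k of (A[2][0] + B[0][1] = 1 + -5 = -4, A[2][1] + B[1][1] = -3 + 8 = 5, A[2][2] + B[2][1] = 3 + -2 = 1) = -4 (attained at k = 0)
  C[2][2] = min over k of (A[2][0] + B[0][2] = 1 + 0 = 1, A[2][1] + B[1][2] = -3 + 1 = -2, A[2][2] + B[2][2] = 3 + -2 = 1) = -2 (attained at k = 1)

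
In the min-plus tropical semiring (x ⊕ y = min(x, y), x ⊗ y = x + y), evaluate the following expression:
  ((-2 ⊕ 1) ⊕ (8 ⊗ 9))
((-2 ⊕ 1) ⊕ (8 ⊗ 9)) = -2

Expand innermost to outermost. Recall ⊕ takes the minimum of its arguments and ⊗ takes their sum. Working out the expression ((-2 ⊕ 1) ⊕ (8 ⊗ 9)) gives -2.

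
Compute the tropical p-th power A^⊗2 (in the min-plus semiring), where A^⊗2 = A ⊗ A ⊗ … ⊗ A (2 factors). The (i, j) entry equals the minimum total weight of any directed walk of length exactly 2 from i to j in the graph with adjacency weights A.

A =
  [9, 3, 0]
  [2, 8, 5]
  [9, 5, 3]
A^⊗2 =
  [5, 5, 3]
  [10, 5, 2]
  [7, 8, 6]

Each entry (A^⊗2)_ij equals the minimum over all length-2 walks i = v_0 → v_1 → … → v_2 = j of Σ_t A[v_t][v_{t+1}]. For example, for (i, j) = (0, 2) we minimise over 3 possible intermediate vertex sequences; the minimum is 3, attained along the walk 0 → 2 → 2.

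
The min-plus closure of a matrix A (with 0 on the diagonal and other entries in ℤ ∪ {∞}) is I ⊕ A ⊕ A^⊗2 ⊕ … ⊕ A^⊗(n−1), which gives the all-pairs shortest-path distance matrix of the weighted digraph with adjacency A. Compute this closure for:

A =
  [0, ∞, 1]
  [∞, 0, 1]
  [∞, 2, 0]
Closure =
  [0, 3, 1]
  [∞, 0, 1]
  [∞, 2, 0]

This is the Floyd-Warshall all-pairs shortest-path computation. For each intermediate vertex k = 0, 1, …, 2, update dist[i][j] ← min(dist[i][j], dist[i][k] + dist[k][j]). The final matrix gives, for each (i, j), the minimum total weight of any directed path from i to j (possibly empty when i = j).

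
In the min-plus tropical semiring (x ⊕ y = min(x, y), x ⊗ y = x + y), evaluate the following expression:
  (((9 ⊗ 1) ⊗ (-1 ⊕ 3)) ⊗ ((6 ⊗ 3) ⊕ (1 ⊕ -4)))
(((9 ⊗ 1) ⊗ (-1 ⊕ 3)) ⊗ ((6 ⊗ 3) ⊕ (1 ⊕ -4))) = 5

Expand innermost to outermost. Recall ⊕ takes the minimum of its arguments and ⊗ takes their sum. Working out the expression (((9 ⊗ 1) ⊗ (-1 ⊕ 3)) ⊗ ((6 ⊗ 3) ⊕ (1 ⊕ -4))) gives 5.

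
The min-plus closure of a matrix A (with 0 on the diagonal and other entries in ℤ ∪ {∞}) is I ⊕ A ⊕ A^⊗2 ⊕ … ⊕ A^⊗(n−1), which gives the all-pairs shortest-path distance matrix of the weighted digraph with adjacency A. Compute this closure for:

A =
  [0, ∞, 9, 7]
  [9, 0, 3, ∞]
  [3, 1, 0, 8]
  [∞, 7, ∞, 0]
Closure =
  [0, 10, 9, 7]
  [6, 0, 3, 11]
  [3, 1, 0, 8]
  [13, 7, 10, 0]

This is the Floyd-Warshall all-pairs shortest-path computation. For each intermediate vertex k = 0, 1, …, 3, update dist[i][j] ← min(dist[i][j], dist[i][k] + dist[k][j]). The final matrix gives, for each (i, j), the minimum total weight of any directed path from i to j (possibly empty when i = j).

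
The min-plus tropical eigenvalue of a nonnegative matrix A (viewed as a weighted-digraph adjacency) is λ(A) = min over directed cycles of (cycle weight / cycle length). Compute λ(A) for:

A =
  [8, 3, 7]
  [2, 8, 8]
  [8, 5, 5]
λ(A) = 5/2

Enumerate directed cycles and compute their means (weight / length). Sample:
  cycle 0 → 0: weight = 8, length = 1, mean = 8/1 ≈ 8.000
  cycle 1 → 1: weight = 8, length = 1, mean = 8/1 ≈ 8.000
  cycle 2 → 2: weight = 5, length = 1, mean = 5/1 ≈ 5.000
  cycle 0 → 1 → 0: weight = 5, length = 2, mean = 5/2 ≈ 2.500
  cycle 0 → 2 → 0: weight = 15, length = 2, mean = 15/2 ≈ 7.500
  cycle 1 → 0 → 1: weight = 5, length = 2, mean = 5/2 ≈ 2.500
Minimum mean = 2.500, attained e.g. along the cycle 0 → 1 → 0 with weight 5 and length 2. So λ(A) = 5/2 = 5/2.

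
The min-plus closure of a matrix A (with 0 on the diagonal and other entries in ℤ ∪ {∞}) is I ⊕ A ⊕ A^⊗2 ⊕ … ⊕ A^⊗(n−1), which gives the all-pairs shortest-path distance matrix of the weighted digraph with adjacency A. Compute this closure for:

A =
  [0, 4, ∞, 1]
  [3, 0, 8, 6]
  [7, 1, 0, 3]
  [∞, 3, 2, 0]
Closure =
  [0, 4, 3, 1]
  [3, 0, 6, 4]
  [4, 1, 0, 3]
  [6, 3, 2, 0]

This is the Floyd-Warshall all-pairs shortest-path computation. For each intermediate vertex k = 0, 1, …, 3, update dist[i][j] ← min(dist[i][j], dist[i][k] + dist[k][j]). The final matrix gives, for each (i, j), the minimum total weight of any directed path from i to j (possibly empty when i = j).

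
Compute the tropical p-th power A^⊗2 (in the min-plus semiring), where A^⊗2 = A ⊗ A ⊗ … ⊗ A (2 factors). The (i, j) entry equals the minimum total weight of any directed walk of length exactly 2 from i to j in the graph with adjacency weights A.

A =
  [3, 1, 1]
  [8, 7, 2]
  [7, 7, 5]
A^⊗2 =
  [6, 4, 3]
  [9, 9, 7]
  [10, 8, 8]

Each entry (A^⊗2)_ij equals the minimum over all length-2 walks i = v_0 → v_1 → … → v_2 = j of Σ_t A[v_t][v_{t+1}]. For example, for (i, j) = (0, 2) we minimise over 3 possible intermediate vertex sequences; the minimum is 3, attained along the walk 0 → 1 → 2.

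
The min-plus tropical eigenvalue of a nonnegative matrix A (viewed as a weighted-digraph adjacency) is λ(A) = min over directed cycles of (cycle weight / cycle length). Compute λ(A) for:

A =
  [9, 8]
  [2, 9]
λ(A) = 5

Enumerate directed cycles and compute their means (weight / length). Sample:
  cycle 0 → 0: weight = 9, length = 1, mean = 9/1 ≈ 9.000
  cycle 1 → 1: weight = 9, length = 1, mean = 9/1 ≈ 9.000
  cycle 0 → 1 → 0: weight = 10, length = 2, mean = 10/2 ≈ 5.000
  cycle 1 → 0 → 1: weight = 10, length = 2, mean = 10/2 ≈ 5.000
Minimum mean = 5.000, attained e.g. along the cycle 0 → 1 → 0 with weight 10 and length 2. So λ(A) = 10/2 = 5.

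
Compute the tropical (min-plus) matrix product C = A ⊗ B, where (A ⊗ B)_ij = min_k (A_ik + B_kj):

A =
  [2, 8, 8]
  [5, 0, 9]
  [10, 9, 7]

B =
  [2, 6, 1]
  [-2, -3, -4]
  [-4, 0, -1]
A ⊗ B =
  [4, 5, 3]
  [-2, -3, -4]
  [3, 6, 5]

Apply the min-plus product entry-by-entry:
  C[0][0] = min over k of (A[0][0] + B[0][0] = 2 + 2 = 4, A[0][1] + B[1][0] = 8 + -2 = 6, A[0][2] + B[2][0] = 8 + -4 = 4) = 4 (attained at k = 0)
  C[0][1] = min over k of (A[0][0] + B[0][1] = 2 + 6 = 8, A[0][1] + B[1][1] = 8 + -3 = 5, A[0][2] + B[2][1] = 8 + 0 = 8) = 5 (attained at k = 1)
  C[0][2] = min over k of (A[0][0] + B[0][2] = 2 + 1 = 3, A[0][1] + B[1][2] = 8 + -4 = 4, A[0][2] + B[2][2] = 8 + -1 = 7) = 3 (attained at k = 0)
  C[1][0] = min over k of (A[1][0] + B[0][0] = 5 + 2 = 7, A[1][1] + B[1][0] = 0 + -2 = -2, A[1][2] + B[2][0] = 9 + -4 = 5) = -2 (attained at k = 1)
  C[1][1] = min over k of (A[1][0] + B[0][1] = 5 + 6 = 11, A[1][1] + B[1][1] = 0 + -3 = -3, A[1][2] + B[2][1] = 9 + 0 = 9) = -3 (attained at k = 1)
  C[1][2] = min over k of (A[1][0] + B[0][2] = 5 + 1 = 6, A[1][1] + B[1][2] = 0 + -4 = -4, A[1][2] + B[2][2] = 9 + -1 = 8) = -4 (attained at k = 1)
  C[2][0] = min over k of (A[2][0] + B[0][0] = 10 + 2 = 12, A[2][1] + B[1][0] = 9 + -2 = 7, A[2][2] + B[2][0] = 7 + -4 = 3) = 3 (attained at k = 2)
  C[2][1] = min over k of (A[2][0] + B[0][1] = 10 + 6 = 16, A[2][1] + B[1][1] = 9 + -3 = 6, A[2][2] + B[2][1] = 7 + 0 = 7) = 6 (attained at k = 1)
  C[2][2] = min over k of (A[2][0] + B[0][2] = 10 + 1 = 11, A[2][1] + B[1][2] = 9 + -4 = 5, A[2][2] + B[2][2] = 7 + -1 = 6) = 5 (attained at k = 1)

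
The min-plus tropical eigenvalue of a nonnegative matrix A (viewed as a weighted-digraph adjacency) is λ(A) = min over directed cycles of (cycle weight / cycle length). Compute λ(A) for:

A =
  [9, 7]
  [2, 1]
λ(A) = 1

Enumerate directed cycles and compute their means (weight / length). Sample:
  cycle 0 → 0: weight = 9, length = 1, mean = 9/1 ≈ 9.000
  cycle 1 → 1: weight = 1, length = 1, mean = 1/1 ≈ 1.000
  cycle 0 → 1 → 0: weight = 9, length = 2, mean = 9/2 ≈ 4.500
  cycle 1 → 0 → 1: weight = 9, length = 2, mean = 9/2 ≈ 4.500
Minimum mean = 1.000, attained e.g. along the cycle 1 → 1 with weight 1 and length 1. So λ(A) = 1/1 = 1.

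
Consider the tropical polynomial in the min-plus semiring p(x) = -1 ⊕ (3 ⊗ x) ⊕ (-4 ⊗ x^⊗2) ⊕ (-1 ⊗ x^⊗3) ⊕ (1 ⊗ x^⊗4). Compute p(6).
p(6) = -1

A tropical monomial a ⊗ x^⊗i evaluates to a + i · x. Evaluating each term at x = 6:
  Term 0 contributes -1 + 0 · 6 = -1
  Term 1 contributes 3 + 1 · 6 = 9
  Term 2 contributes -4 + 2 · 6 = 8
  Term 3 contributes -1 + 3 · 6 = 17
  Term 4 contributes 1 + 4 · 6 = 25
p(6) = ⊕ of these = min[-1, 9, 8, 17, 25] = -1.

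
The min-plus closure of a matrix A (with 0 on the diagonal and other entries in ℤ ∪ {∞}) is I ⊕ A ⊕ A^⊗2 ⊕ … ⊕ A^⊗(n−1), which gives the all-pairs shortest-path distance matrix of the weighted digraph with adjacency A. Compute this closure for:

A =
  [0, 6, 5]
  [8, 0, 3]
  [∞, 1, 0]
Closure =
  [0, 6, 5]
  [8, 0, 3]
  [9, 1, 0]

This is the Floyd-Warshall all-pairs shortest-path computation. For each intermediate vertex k = 0, 1, …, 2, update dist[i][j] ← min(dist[i][j], dist[i][k] + dist[k][j]). The final matrix gives, for each (i, j), the minimum total weight of any directed path from i to j (possibly empty when i = j).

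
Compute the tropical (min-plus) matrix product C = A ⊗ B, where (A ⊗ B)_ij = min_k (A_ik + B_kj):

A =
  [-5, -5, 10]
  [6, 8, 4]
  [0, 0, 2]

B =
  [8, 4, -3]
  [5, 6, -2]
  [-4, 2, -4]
A ⊗ B =
  [0, -1, -8]
  [0, 6, 0]
  [-2, 4, -3]

Apply the min-plus product entry-by-entry:
  C[0][0] = min over k of (A[0][0] + B[0][0] = -5 + 8 = 3, A[0][1] + B[1][0] = -5 + 5 = 0, A[0][2] + B[2][0] = 10 + -4 = 6) = 0 (attained at k = 1)
  C[0][1] = min over k of (A[0][0] + B[0][1] = -5 + 4 = -1, A[0][1] + B[1][1] = -5 + 6 = 1, A[0][2] + B[2][1] = 10 + 2 = 12) = -1 (attained at k = 0)
  C[0][2] = min over k of (A[0][0] + B[0][2] = -5 + -3 = -8, A[0][1] + B[1][2] = -5 + -2 = -7, A[0][2] + B[2][2] = 10 + -4 = 6) = -8 (attained at k = 0)
  C[1][0] = min over k of (A[1][0] + B[0][0] = 6 + 8 = 14, A[1][1] + B[1][0] = 8 + 5 = 13, A[1][2] + B[2][0] = 4 + -4 = 0) = 0 (attained at k = 2)
  C[1][1] = min over k of (A[1][0] + B[0][1] = 6 + 4 = 10, A[1][1] + B[1][1] = 8 + 6 = 14, A[1][2] + B[2][1] = 4 + 2 = 6) = 6 (attained at k = 2)
  C[1][2] = min over k of (A[1][0] + B[0][2] = 6 + -3 = 3, A[1][1] + B[1][2] = 8 + -2 = 6, A[1][2] + B[2][2] = 4 + -4 = 0) = 0 (attained at k = 2)
  C[2][0] = min over k of (A[2][0] + B[0][0] = 0 + 8 = 8, A[2][1] + B[1][0] = 0 + 5 = 5, A[2][2] + B[2][0] = 2 + -4 = -2) = -2 (attained at k = 2)
  C[2][1] = min over k of (A[2][0] + B[0][1] = 0 + 4 = 4, A[2][1] + B[1][1] = 0 + 6 = 6, A[2][2] + B[2][1] = 2 + 2 = 4) = 4 (attained at k = 0)
  C[2][2] = min over k of (A[2][0] + B[0][2] = 0 + -3 = -3, A[2][1] + B[1][2] = 0 + -2 = -2, A[2][2] + B[2][2] = 2 + -4 = -2) = -3 (attained at k = 0)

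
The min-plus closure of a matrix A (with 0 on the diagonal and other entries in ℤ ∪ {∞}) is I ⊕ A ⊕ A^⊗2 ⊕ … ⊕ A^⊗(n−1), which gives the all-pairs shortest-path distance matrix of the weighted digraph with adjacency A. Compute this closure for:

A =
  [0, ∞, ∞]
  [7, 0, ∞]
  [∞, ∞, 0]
Closure =
  [0, ∞, ∞]
  [7, 0, ∞]
  [∞, ∞, 0]

This is the Floyd-Warshall all-pairs shortest-path computation. For each intermediate vertex k = 0, 1, …, 2, update dist[i][j] ← min(dist[i][j], dist[i][k] + dist[k][j]). The final matrix gives, for each (i, j), the minimum total weight of any directed path from i to j (possibly empty when i = j).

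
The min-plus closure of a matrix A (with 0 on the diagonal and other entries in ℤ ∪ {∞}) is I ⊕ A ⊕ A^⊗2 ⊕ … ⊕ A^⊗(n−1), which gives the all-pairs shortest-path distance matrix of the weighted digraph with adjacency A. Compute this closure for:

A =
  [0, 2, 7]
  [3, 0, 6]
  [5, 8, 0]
Closure =
  [0, 2, 7]
  [3, 0, 6]
  [5, 7, 0]

This is the Floyd-Warshall all-pairs shortest-path computation. For each intermediate vertex k = 0, 1, …, 2, update dist[i][j] ← min(dist[i][j], dist[i][k] + dist[k][j]). The final matrix gives, for each (i, j), the minimum total weight of any directed path from i to j (possibly empty when i = j).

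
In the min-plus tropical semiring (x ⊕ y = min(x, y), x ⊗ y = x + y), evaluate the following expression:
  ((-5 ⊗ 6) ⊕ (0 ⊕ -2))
((-5 ⊗ 6) ⊕ (0 ⊕ -2)) = -2

Expand innermost to outermost. Recall ⊕ takes the minimum of its arguments and ⊗ takes their sum. Working out the expression ((-5 ⊗ 6) ⊕ (0 ⊕ -2)) gives -2.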